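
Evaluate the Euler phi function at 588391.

Factor: 588391 = 41 · 113 · 127.
φ(588391) = (41−1) · (113−1) · (127−1) = 40 · 112 · 126 = 564480.

564480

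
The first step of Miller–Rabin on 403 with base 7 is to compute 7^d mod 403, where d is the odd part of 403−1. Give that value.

190

403 − 1 = 402 = 2^1 · 201, so d = 201.
7^1 ≡ 7 (mod 403)
7^2 ≡ 7^2 = 49 ≡ 49 (mod 403)
7^4 ≡ 49^2 = 2401 ≡ 386 (mod 403)
7^8 ≡ 386^2 = 148996 ≡ 289 (mod 403)
7^16 ≡ 289^2 = 83521 ≡ 100 (mod 403)
7^32 ≡ 100^2 = 10000 ≡ 328 (mod 403)
7^64 ≡ 328^2 = 107584 ≡ 386 (mod 403)
7^128 ≡ 386^2 = 148996 ≡ 289 (mod 403)
201 = 128 + 64 + 8 + 1 in binary powers of 2.
So 7^201 ≡ 289 · 386 · 289 · 7 ≡ 190 (mod 403).
Squaring chain: 190; never reaches −1, so base 7 is a Miller–Rabin witness that 403 is composite.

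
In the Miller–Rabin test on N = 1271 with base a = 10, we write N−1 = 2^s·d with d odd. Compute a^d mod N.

1271 − 1 = 1270 = 2^1 · 635, so d = 635.
10^1 ≡ 10 (mod 1271)
10^2 ≡ 10^2 = 100 ≡ 100 (mod 1271)
10^4 ≡ 100^2 = 10000 ≡ 1103 (mod 1271)
10^8 ≡ 1103^2 = 1216609 ≡ 262 (mod 1271)
10^16 ≡ 262^2 = 68644 ≡ 10 (mod 1271)
10^32 ≡ 10^2 = 100 ≡ 100 (mod 1271)
10^64 ≡ 100^2 = 10000 ≡ 1103 (mod 1271)
10^128 ≡ 1103^2 = 1216609 ≡ 262 (mod 1271)
10^256 ≡ 262^2 = 68644 ≡ 10 (mod 1271)
10^512 ≡ 10^2 = 100 ≡ 100 (mod 1271)
635 = 512 + 64 + 32 + 16 + 8 + 2 + 1 in binary powers of 2.
So 10^635 ≡ 100 · 1103 · 100 · 10 · 262 · 100 · 10 ≡ 862 (mod 1271).
Squaring chain: 862; never reaches −1, so base 10 is a Miller–Rabin witness that 1271 is composite.

862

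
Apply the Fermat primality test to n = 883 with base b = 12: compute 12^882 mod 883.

12^1 ≡ 12 (mod 883)
12^2 ≡ 12^2 = 144 ≡ 144 (mod 883)
12^4 ≡ 144^2 = 20736 ≡ 427 (mod 883)
12^8 ≡ 427^2 = 182329 ≡ 431 (mod 883)
12^16 ≡ 431^2 = 185761 ≡ 331 (mod 883)
12^32 ≡ 331^2 = 109561 ≡ 69 (mod 883)
12^64 ≡ 69^2 = 4761 ≡ 346 (mod 883)
12^128 ≡ 346^2 = 119716 ≡ 511 (mod 883)
12^256 ≡ 511^2 = 261121 ≡ 636 (mod 883)
12^512 ≡ 636^2 = 404496 ≡ 82 (mod 883)
882 = 512 + 256 + 64 + 32 + 16 + 2 in binary powers of 2.
So 12^882 ≡ 82 · 636 · 346 · 69 · 331 · 144 ≡ 1 (mod 883).
Since the result is 1, base 12 gives no evidence that 883 is composite.

1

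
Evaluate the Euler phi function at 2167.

1960

Factor: 2167 = 11 · 197.
φ(2167) = (11−1) · (197−1) = 10 · 196 = 1960.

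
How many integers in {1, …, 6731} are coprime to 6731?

6552

Factor: 6731 = 53 · 127.
φ(6731) = (53−1) · (127−1) = 52 · 126 = 6552.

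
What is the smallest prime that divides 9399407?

73

9399407 is odd.
Digit sum 41, not divisible by 3.
Ends in 7: not divisible by 5.
7: 9399407 = 7·1342772 + 3
11: 9399407 = 11·854491 + 6
13: 9399407 = 13·723031 + 4
17: 9399407 = 17·552906 + 5
19: 9399407 = 19·494705 + 12
23: 9399407 = 23·408669 + 20
29: 9399407 = 29·324117 + 14
31: 9399407 = 31·303206 + 21
37: 9399407 = 37·254038 + 1
41: 9399407 = 41·229253 + 34
43: 9399407 = 43·218590 + 37
47: 9399407 = 47·199987 + 18
53: 9399407 = 53·177347 + 16
59: 9399407 = 59·159311 + 58
61: 9399407 = 61·154088 + 39
67: 9399407 = 67·140289 + 44
71: 9399407 = 71·132386 + 1
73: 9399407 = 73·128759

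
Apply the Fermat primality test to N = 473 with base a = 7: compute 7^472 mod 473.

7^1 ≡ 7 (mod 473)
7^2 ≡ 7^2 = 49 ≡ 49 (mod 473)
7^4 ≡ 49^2 = 2401 ≡ 36 (mod 473)
7^8 ≡ 36^2 = 1296 ≡ 350 (mod 473)
7^16 ≡ 350^2 = 122500 ≡ 466 (mod 473)
7^32 ≡ 466^2 = 217156 ≡ 49 (mod 473)
7^64 ≡ 49^2 = 2401 ≡ 36 (mod 473)
7^128 ≡ 36^2 = 1296 ≡ 350 (mod 473)
7^256 ≡ 350^2 = 122500 ≡ 466 (mod 473)
472 = 256 + 128 + 64 + 16 + 8 in binary powers of 2.
So 7^472 ≡ 466 · 350 · 36 · 466 · 350 ≡ 423 (mod 473).
Since 423 ≠ 1, base 7 is a Fermat witness: 473 is composite.

423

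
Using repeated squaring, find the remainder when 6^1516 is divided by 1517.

6^1 ≡ 6 (mod 1517)
6^2 ≡ 6^2 = 36 ≡ 36 (mod 1517)
6^4 ≡ 36^2 = 1296 ≡ 1296 (mod 1517)
6^8 ≡ 1296^2 = 1679616 ≡ 297 (mod 1517)
6^16 ≡ 297^2 = 88209 ≡ 223 (mod 1517)
6^32 ≡ 223^2 = 49729 ≡ 1185 (mod 1517)
6^64 ≡ 1185^2 = 1404225 ≡ 1000 (mod 1517)
6^128 ≡ 1000^2 = 1000000 ≡ 297 (mod 1517)
6^256 ≡ 297^2 = 88209 ≡ 223 (mod 1517)
6^512 ≡ 223^2 = 49729 ≡ 1185 (mod 1517)
6^1024 ≡ 1185^2 = 1404225 ≡ 1000 (mod 1517)
1516 = 1024 + 256 + 128 + 64 + 32 + 8 + 4 in binary powers of 2.
So 6^1516 ≡ 1000 · 223 · 297 · 1000 · 1185 · 297 · 1296 ≡ 556 (mod 1517).
Since 556 ≠ 1, base 6 is a Fermat witness: 1517 is composite.

556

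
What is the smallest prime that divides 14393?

14393 is odd.
Digit sum 20, not divisible by 3.
Ends in 3: not divisible by 5.
7: 14393 = 7·2056 + 1
11: 14393 = 11·1308 + 5
13: 14393 = 13·1107 + 2
17: 14393 = 17·846 + 11
19: 14393 = 19·757 + 10
23: 14393 = 23·625 + 18
29: 14393 = 29·496 + 9
31: 14393 = 31·464 + 9
37: 14393 = 37·389

37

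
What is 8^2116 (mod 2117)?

8^1 ≡ 8 (mod 2117)
8^2 ≡ 8^2 = 64 ≡ 64 (mod 2117)
8^4 ≡ 64^2 = 4096 ≡ 1979 (mod 2117)
8^8 ≡ 1979^2 = 3916441 ≡ 2108 (mod 2117)
8^16 ≡ 2108^2 = 4443664 ≡ 81 (mod 2117)
8^32 ≡ 81^2 = 6561 ≡ 210 (mod 2117)
8^64 ≡ 210^2 = 44100 ≡ 1760 (mod 2117)
8^128 ≡ 1760^2 = 3097600 ≡ 429 (mod 2117)
8^256 ≡ 429^2 = 184041 ≡ 1979 (mod 2117)
8^512 ≡ 1979^2 = 3916441 ≡ 2108 (mod 2117)
8^1024 ≡ 2108^2 = 4443664 ≡ 81 (mod 2117)
8^2048 ≡ 81^2 = 6561 ≡ 210 (mod 2117)
2116 = 2048 + 64 + 4 in binary powers of 2.
So 8^2116 ≡ 210 · 1760 · 1979 ≡ 81 (mod 2117).
Since 81 ≠ 1, base 8 is a Fermat witness: 2117 is composite.

81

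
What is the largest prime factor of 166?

83

166 = 2 · 83
83 is prime.
So 166 = 2 · 83; the largest prime factor is 83.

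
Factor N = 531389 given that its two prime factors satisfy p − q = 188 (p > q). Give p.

Since p = q + 188, we have 531389 = q(q + 188), so q² + 188q − 531389 = 0.
Discriminant: 188² + 4·531389 = 35344 + 2125556 = 2160900; √2160900 = 1470.
q = (−188 + 1470)/2 = 641, and p = q + 188 = 829.
Check: 641 · 829 = 531389.

829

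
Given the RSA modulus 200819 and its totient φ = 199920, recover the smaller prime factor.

φ(n) = (p−1)(q−1) = n − (p+q) + 1, so p + q = 200819 − 199920 + 1 = 900.
p and q are the roots of t² − 900t + 200819 = 0.
Discriminant: 900² − 4·200819 = 810000 − 803276 = 6724; √6724 = 82.
q = (900 − 82)/2 = 409, p = (900 + 82)/2 = 491.
Check: 409 · 491 = 200819.

409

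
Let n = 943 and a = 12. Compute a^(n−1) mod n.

12^1 ≡ 12 (mod 943)
12^2 ≡ 12^2 = 144 ≡ 144 (mod 943)
12^4 ≡ 144^2 = 20736 ≡ 933 (mod 943)
12^8 ≡ 933^2 = 870489 ≡ 100 (mod 943)
12^16 ≡ 100^2 = 10000 ≡ 570 (mod 943)
12^32 ≡ 570^2 = 324900 ≡ 508 (mod 943)
12^64 ≡ 508^2 = 258064 ≡ 625 (mod 943)
12^128 ≡ 625^2 = 390625 ≡ 223 (mod 943)
12^256 ≡ 223^2 = 49729 ≡ 693 (mod 943)
12^512 ≡ 693^2 = 480249 ≡ 262 (mod 943)
942 = 512 + 256 + 128 + 32 + 8 + 4 + 2 in binary powers of 2.
So 12^942 ≡ 262 · 693 · 223 · 508 · 100 · 933 · 144 ≡ 430 (mod 943).
Since 430 ≠ 1, base 12 is a Fermat witness: 943 is composite.

430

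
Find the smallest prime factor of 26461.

26461 is odd.
Digit sum 19, not divisible by 3.
Ends in 1: not divisible by 5.
7: 26461 = 7·3780 + 1
11: 26461 = 11·2405 + 6
13: 26461 = 13·2035 + 6
17: 26461 = 17·1556 + 9
19: 26461 = 19·1392 + 13
23: 26461 = 23·1150 + 11
29: 26461 = 29·912 + 13
31: 26461 = 31·853 + 18
37: 26461 = 37·715 + 6
41: 26461 = 41·645 + 16
43: 26461 = 43·615 + 16
47: 26461 = 47·563

47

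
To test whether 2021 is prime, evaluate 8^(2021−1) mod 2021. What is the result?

8^1 ≡ 8 (mod 2021)
8^2 ≡ 8^2 = 64 ≡ 64 (mod 2021)
8^4 ≡ 64^2 = 4096 ≡ 54 (mod 2021)
8^8 ≡ 54^2 = 2916 ≡ 895 (mod 2021)
8^16 ≡ 895^2 = 801025 ≡ 709 (mod 2021)
8^32 ≡ 709^2 = 502681 ≡ 1473 (mod 2021)
8^64 ≡ 1473^2 = 2169729 ≡ 1196 (mod 2021)
8^128 ≡ 1196^2 = 1430416 ≡ 1569 (mod 2021)
8^256 ≡ 1569^2 = 2461761 ≡ 183 (mod 2021)
8^512 ≡ 183^2 = 33489 ≡ 1153 (mod 2021)
8^1024 ≡ 1153^2 = 1329409 ≡ 1612 (mod 2021)
2020 = 1024 + 512 + 256 + 128 + 64 + 32 + 4 in binary powers of 2.
So 8^2020 ≡ 1612 · 1153 · 183 · 1569 · 1196 · 1473 · 54 ≡ 1860 (mod 2021).
Since 1860 ≠ 1, base 8 is a Fermat witness: 2021 is composite.

1860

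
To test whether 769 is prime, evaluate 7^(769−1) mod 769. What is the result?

7^1 ≡ 7 (mod 769)
7^2 ≡ 7^2 = 49 ≡ 49 (mod 769)
7^4 ≡ 49^2 = 2401 ≡ 94 (mod 769)
7^8 ≡ 94^2 = 8836 ≡ 377 (mod 769)
7^16 ≡ 377^2 = 142129 ≡ 633 (mod 769)
7^32 ≡ 633^2 = 400689 ≡ 40 (mod 769)
7^64 ≡ 40^2 = 1600 ≡ 62 (mod 769)
7^128 ≡ 62^2 = 3844 ≡ 768 (mod 769)
7^256 ≡ 768^2 = 589824 ≡ 1 (mod 769)
7^512 ≡ 1^2 = 1 ≡ 1 (mod 769)
768 = 512 + 256 in binary powers of 2.
So 7^768 ≡ 1 · 1 ≡ 1 (mod 769).
Since the result is 1, base 7 gives no evidence that 769 is composite.

1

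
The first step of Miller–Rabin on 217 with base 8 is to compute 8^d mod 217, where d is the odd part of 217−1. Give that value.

64

217 − 1 = 216 = 2^3 · 27, so d = 27.
8^1 ≡ 8 (mod 217)
8^2 ≡ 8^2 = 64 ≡ 64 (mod 217)
8^4 ≡ 64^2 = 4096 ≡ 190 (mod 217)
8^8 ≡ 190^2 = 36100 ≡ 78 (mod 217)
8^16 ≡ 78^2 = 6084 ≡ 8 (mod 217)
27 = 16 + 8 + 2 + 1 in binary powers of 2.
So 8^27 ≡ 8 · 78 · 64 · 8 ≡ 64 (mod 217).
Squaring chain: 64 → 190 → 78; never reaches −1, so base 8 is a Miller–Rabin witness that 217 is composite.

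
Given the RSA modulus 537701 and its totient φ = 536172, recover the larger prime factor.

983

φ(n) = (p−1)(q−1) = n − (p+q) + 1, so p + q = 537701 − 536172 + 1 = 1530.
p and q are the roots of t² − 1530t + 537701 = 0.
Discriminant: 1530² − 4·537701 = 2340900 − 2150804 = 190096; √190096 = 436.
q = (1530 − 436)/2 = 547, p = (1530 + 436)/2 = 983.
Check: 547 · 983 = 537701.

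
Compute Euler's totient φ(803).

Factor: 803 = 11 · 73.
φ(803) = (11−1) · (73−1) = 10 · 72 = 720.

720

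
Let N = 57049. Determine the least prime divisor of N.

89

57049 is odd.
Digit sum 25, not divisible by 3.
Ends in 9: not divisible by 5.
7: 57049 = 7·8149 + 6
11: 57049 = 11·5186 + 3
13: 57049 = 13·4388 + 5
17: 57049 = 17·3355 + 14
19: 57049 = 19·3002 + 11
23: 57049 = 23·2480 + 9
29: 57049 = 29·1967 + 6
31: 57049 = 31·1840 + 9
37: 57049 = 37·1541 + 32
41: 57049 = 41·1391 + 18
43: 57049 = 43·1326 + 31
47: 57049 = 47·1213 + 38
53: 57049 = 53·1076 + 21
59: 57049 = 59·966 + 55
61: 57049 = 61·935 + 14
67: 57049 = 67·851 + 32
71: 57049 = 71·803 + 36
73: 57049 = 73·781 + 36
79: 57049 = 79·722 + 11
83: 57049 = 83·687 + 28
89: 57049 = 89·641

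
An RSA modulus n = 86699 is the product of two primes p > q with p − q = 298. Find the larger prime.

Since p = q + 298, we have 86699 = q(q + 298), so q² + 298q − 86699 = 0.
Discriminant: 298² + 4·86699 = 88804 + 346796 = 435600; √435600 = 660.
q = (−298 + 660)/2 = 181, and p = q + 298 = 479.
Check: 181 · 479 = 86699.

479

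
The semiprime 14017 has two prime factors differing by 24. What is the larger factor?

Since p = q + 24, we have 14017 = q(q + 24), so q² + 24q − 14017 = 0.
Discriminant: 24² + 4·14017 = 576 + 56068 = 56644; √56644 = 238.
q = (−24 + 238)/2 = 107, and p = q + 24 = 131.
Check: 107 · 131 = 14017.

131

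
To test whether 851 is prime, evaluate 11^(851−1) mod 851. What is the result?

26

11^1 ≡ 11 (mod 851)
11^2 ≡ 11^2 = 121 ≡ 121 (mod 851)
11^4 ≡ 121^2 = 14641 ≡ 174 (mod 851)
11^8 ≡ 174^2 = 30276 ≡ 491 (mod 851)
11^16 ≡ 491^2 = 241081 ≡ 248 (mod 851)
11^32 ≡ 248^2 = 61504 ≡ 232 (mod 851)
11^64 ≡ 232^2 = 53824 ≡ 211 (mod 851)
11^128 ≡ 211^2 = 44521 ≡ 269 (mod 851)
11^256 ≡ 269^2 = 72361 ≡ 26 (mod 851)
11^512 ≡ 26^2 = 676 ≡ 676 (mod 851)
850 = 512 + 256 + 64 + 16 + 2 in binary powers of 2.
So 11^850 ≡ 676 · 26 · 211 · 248 · 121 ≡ 26 (mod 851).
Since 26 ≠ 1, base 11 is a Fermat witness: 851 is composite.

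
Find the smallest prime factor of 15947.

37

15947 is odd.
Digit sum 26, not divisible by 3.
Ends in 7: not divisible by 5.
7: 15947 = 7·2278 + 1
11: 15947 = 11·1449 + 8
13: 15947 = 13·1226 + 9
17: 15947 = 17·938 + 1
19: 15947 = 19·839 + 6
23: 15947 = 23·693 + 8
29: 15947 = 29·549 + 26
31: 15947 = 31·514 + 13
37: 15947 = 37·431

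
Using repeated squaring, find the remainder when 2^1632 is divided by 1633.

2^1 ≡ 2 (mod 1633)
2^2 ≡ 2^2 = 4 ≡ 4 (mod 1633)
2^4 ≡ 4^2 = 16 ≡ 16 (mod 1633)
2^8 ≡ 16^2 = 256 ≡ 256 (mod 1633)
2^16 ≡ 256^2 = 65536 ≡ 216 (mod 1633)
2^32 ≡ 216^2 = 46656 ≡ 932 (mod 1633)
2^64 ≡ 932^2 = 868624 ≡ 1501 (mod 1633)
2^128 ≡ 1501^2 = 2253001 ≡ 1094 (mod 1633)
2^256 ≡ 1094^2 = 1196836 ≡ 1480 (mod 1633)
2^512 ≡ 1480^2 = 2190400 ≡ 547 (mod 1633)
2^1024 ≡ 547^2 = 299209 ≡ 370 (mod 1633)
1632 = 1024 + 512 + 64 + 32 in binary powers of 2.
So 2^1632 ≡ 370 · 547 · 1501 · 932 ≡ 476 (mod 1633).
Since 476 ≠ 1, base 2 is a Fermat witness: 1633 is composite.

476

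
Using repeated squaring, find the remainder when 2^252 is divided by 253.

81

2^1 ≡ 2 (mod 253)
2^2 ≡ 2^2 = 4 ≡ 4 (mod 253)
2^4 ≡ 4^2 = 16 ≡ 16 (mod 253)
2^8 ≡ 16^2 = 256 ≡ 3 (mod 253)
2^16 ≡ 3^2 = 9 ≡ 9 (mod 253)
2^32 ≡ 9^2 = 81 ≡ 81 (mod 253)
2^64 ≡ 81^2 = 6561 ≡ 236 (mod 253)
2^128 ≡ 236^2 = 55696 ≡ 36 (mod 253)
252 = 128 + 64 + 32 + 16 + 8 + 4 in binary powers of 2.
So 2^252 ≡ 36 · 236 · 81 · 9 · 3 · 16 ≡ 81 (mod 253).
Since 81 ≠ 1, base 2 is a Fermat witness: 253 is composite.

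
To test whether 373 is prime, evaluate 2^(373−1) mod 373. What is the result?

1

2^1 ≡ 2 (mod 373)
2^2 ≡ 2^2 = 4 ≡ 4 (mod 373)
2^4 ≡ 4^2 = 16 ≡ 16 (mod 373)
2^8 ≡ 16^2 = 256 ≡ 256 (mod 373)
2^16 ≡ 256^2 = 65536 ≡ 261 (mod 373)
2^32 ≡ 261^2 = 68121 ≡ 235 (mod 373)
2^64 ≡ 235^2 = 55225 ≡ 21 (mod 373)
2^128 ≡ 21^2 = 441 ≡ 68 (mod 373)
2^256 ≡ 68^2 = 4624 ≡ 148 (mod 373)
372 = 256 + 64 + 32 + 16 + 4 in binary powers of 2.
So 2^372 ≡ 148 · 21 · 235 · 261 · 16 ≡ 1 (mod 373).
Since the result is 1, base 2 gives no evidence that 373 is composite.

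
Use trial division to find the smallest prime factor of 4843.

29

4843 is odd.
Digit sum 19, not divisible by 3.
Ends in 3: not divisible by 5.
7: 4843 = 7·691 + 6
11: 4843 = 11·440 + 3
13: 4843 = 13·372 + 7
17: 4843 = 17·284 + 15
19: 4843 = 19·254 + 17
23: 4843 = 23·210 + 13
29: 4843 = 29·167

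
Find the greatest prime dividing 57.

57 = 3 · 19
19 is prime.
So 57 = 3 · 19; the largest prime factor is 19.

19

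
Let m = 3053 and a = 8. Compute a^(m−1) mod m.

8^1 ≡ 8 (mod 3053)
8^2 ≡ 8^2 = 64 ≡ 64 (mod 3053)
8^4 ≡ 64^2 = 4096 ≡ 1043 (mod 3053)
8^8 ≡ 1043^2 = 1087849 ≡ 981 (mod 3053)
8^16 ≡ 981^2 = 962361 ≡ 666 (mod 3053)
8^32 ≡ 666^2 = 443556 ≡ 871 (mod 3053)
8^64 ≡ 871^2 = 758641 ≡ 1497 (mod 3053)
8^128 ≡ 1497^2 = 2241009 ≡ 107 (mod 3053)
8^256 ≡ 107^2 = 11449 ≡ 2290 (mod 3053)
8^512 ≡ 2290^2 = 5244100 ≡ 2099 (mod 3053)
8^1024 ≡ 2099^2 = 4405801 ≡ 322 (mod 3053)
8^2048 ≡ 322^2 = 103684 ≡ 2935 (mod 3053)
3052 = 2048 + 512 + 256 + 128 + 64 + 32 + 8 + 4 in binary powers of 2.
So 8^3052 ≡ 2935 · 2099 · 2290 · 107 · 1497 · 871 · 981 · 1043 ≡ 2581 (mod 3053).
Since 2581 ≠ 1, base 8 is a Fermat witness: 3053 is composite.

2581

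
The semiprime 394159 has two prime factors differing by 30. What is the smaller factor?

Since p = q + 30, we have 394159 = q(q + 30), so q² + 30q − 394159 = 0.
Discriminant: 30² + 4·394159 = 900 + 1576636 = 1577536; √1577536 = 1256.
q = (−30 + 1256)/2 = 613, and p = q + 30 = 643.
Check: 613 · 643 = 394159.

613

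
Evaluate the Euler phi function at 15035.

11520

Factor: 15035 = 5 · 31 · 97.
φ(15035) = (5−1) · (31−1) · (97−1) = 4 · 30 · 96 = 11520.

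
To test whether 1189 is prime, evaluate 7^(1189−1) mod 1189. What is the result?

45

7^1 ≡ 7 (mod 1189)
7^2 ≡ 7^2 = 49 ≡ 49 (mod 1189)
7^4 ≡ 49^2 = 2401 ≡ 23 (mod 1189)
7^8 ≡ 23^2 = 529 ≡ 529 (mod 1189)
7^16 ≡ 529^2 = 279841 ≡ 426 (mod 1189)
7^32 ≡ 426^2 = 181476 ≡ 748 (mod 1189)
7^64 ≡ 748^2 = 559504 ≡ 674 (mod 1189)
7^128 ≡ 674^2 = 454276 ≡ 78 (mod 1189)
7^256 ≡ 78^2 = 6084 ≡ 139 (mod 1189)
7^512 ≡ 139^2 = 19321 ≡ 297 (mod 1189)
7^1024 ≡ 297^2 = 88209 ≡ 223 (mod 1189)
1188 = 1024 + 128 + 32 + 4 in binary powers of 2.
So 7^1188 ≡ 223 · 78 · 748 · 23 ≡ 45 (mod 1189).
Since 45 ≠ 1, base 7 is a Fermat witness: 1189 is composite.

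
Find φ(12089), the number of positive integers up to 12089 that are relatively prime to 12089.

Factor: 12089 = 7 · 11 · 157.
φ(12089) = (7−1) · (11−1) · (157−1) = 6 · 10 · 156 = 9360.

9360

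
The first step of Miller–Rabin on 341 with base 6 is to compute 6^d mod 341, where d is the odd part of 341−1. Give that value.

285

341 − 1 = 340 = 2^2 · 85, so d = 85.
6^1 ≡ 6 (mod 341)
6^2 ≡ 6^2 = 36 ≡ 36 (mod 341)
6^4 ≡ 36^2 = 1296 ≡ 273 (mod 341)
6^8 ≡ 273^2 = 74529 ≡ 191 (mod 341)
6^16 ≡ 191^2 = 36481 ≡ 335 (mod 341)
6^32 ≡ 335^2 = 112225 ≡ 36 (mod 341)
6^64 ≡ 36^2 = 1296 ≡ 273 (mod 341)
85 = 64 + 16 + 4 + 1 in binary powers of 2.
So 6^85 ≡ 273 · 335 · 273 · 6 ≡ 285 (mod 341).
Squaring chain: 285 → 67; never reaches −1, so base 6 is a Miller–Rabin witness that 341 is composite.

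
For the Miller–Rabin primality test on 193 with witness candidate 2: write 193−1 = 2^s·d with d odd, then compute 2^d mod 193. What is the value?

8

193 − 1 = 192 = 2^6 · 3, so d = 3.
2^1 ≡ 2 (mod 193)
2^2 ≡ 2^2 = 4 ≡ 4 (mod 193)
3 = 2 + 1 in binary powers of 2.
So 2^3 ≡ 4 · 2 ≡ 8 (mod 193).
Squaring chain: 8 → 64 → 43 → 112 → 192 → 1; reaches −1, so base 2 does not prove 193 composite.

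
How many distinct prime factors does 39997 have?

39997 = 23 · 1739
1739 = 37 · 47
39997 = 23 · 37 · 47, which has 3 distinct prime factors.

3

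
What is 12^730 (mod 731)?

12^1 ≡ 12 (mod 731)
12^2 ≡ 12^2 = 144 ≡ 144 (mod 731)
12^4 ≡ 144^2 = 20736 ≡ 268 (mod 731)
12^8 ≡ 268^2 = 71824 ≡ 186 (mod 731)
12^16 ≡ 186^2 = 34596 ≡ 239 (mod 731)
12^32 ≡ 239^2 = 57121 ≡ 103 (mod 731)
12^64 ≡ 103^2 = 10609 ≡ 375 (mod 731)
12^128 ≡ 375^2 = 140625 ≡ 273 (mod 731)
12^256 ≡ 273^2 = 74529 ≡ 698 (mod 731)
12^512 ≡ 698^2 = 487204 ≡ 358 (mod 731)
730 = 512 + 128 + 64 + 16 + 8 + 2 in binary powers of 2.
So 12^730 ≡ 358 · 273 · 375 · 239 · 186 · 144 ≡ 196 (mod 731).
Since 196 ≠ 1, base 12 is a Fermat witness: 731 is composite.

196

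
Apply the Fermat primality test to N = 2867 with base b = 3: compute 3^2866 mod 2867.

3^1 ≡ 3 (mod 2867)
3^2 ≡ 3^2 = 9 ≡ 9 (mod 2867)
3^4 ≡ 9^2 = 81 ≡ 81 (mod 2867)
3^8 ≡ 81^2 = 6561 ≡ 827 (mod 2867)
3^16 ≡ 827^2 = 683929 ≡ 1583 (mod 2867)
3^32 ≡ 1583^2 = 2505889 ≡ 131 (mod 2867)
3^64 ≡ 131^2 = 17161 ≡ 2826 (mod 2867)
3^128 ≡ 2826^2 = 7986276 ≡ 1681 (mod 2867)
3^256 ≡ 1681^2 = 2825761 ≡ 1766 (mod 2867)
3^512 ≡ 1766^2 = 3118756 ≡ 2327 (mod 2867)
3^1024 ≡ 2327^2 = 5414929 ≡ 2033 (mod 2867)
3^2048 ≡ 2033^2 = 4133089 ≡ 1742 (mod 2867)
2866 = 2048 + 512 + 256 + 32 + 16 + 2 in binary powers of 2.
So 3^2866 ≡ 1742 · 2327 · 1766 · 131 · 1583 · 9 ≡ 1095 (mod 2867).
Since 1095 ≠ 1, base 3 is a Fermat witness: 2867 is composite.

1095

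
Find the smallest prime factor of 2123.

2123 is odd.
Digit sum 8, not divisible by 3.
Ends in 3: not divisible by 5.
7: 2123 = 7·303 + 2
11: 2123 = 11·193

11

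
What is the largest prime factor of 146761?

97

146761 = 17 · 8633
8633 = 89 · 97
97 is prime.
So 146761 = 17 · 89 · 97; the largest prime factor is 97.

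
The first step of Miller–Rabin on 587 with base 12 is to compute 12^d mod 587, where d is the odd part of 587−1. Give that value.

587 − 1 = 586 = 2^1 · 293, so d = 293.
12^1 ≡ 12 (mod 587)
12^2 ≡ 12^2 = 144 ≡ 144 (mod 587)
12^4 ≡ 144^2 = 20736 ≡ 191 (mod 587)
12^8 ≡ 191^2 = 36481 ≡ 87 (mod 587)
12^16 ≡ 87^2 = 7569 ≡ 525 (mod 587)
12^32 ≡ 525^2 = 275625 ≡ 322 (mod 587)
12^64 ≡ 322^2 = 103684 ≡ 372 (mod 587)
12^128 ≡ 372^2 = 138384 ≡ 439 (mod 587)
12^256 ≡ 439^2 = 192721 ≡ 185 (mod 587)
293 = 256 + 32 + 4 + 1 in binary powers of 2.
So 12^293 ≡ 185 · 322 · 191 · 12 ≡ 1 (mod 587).
Since 12^d ≡ 1 (mod 587), base 12 does not prove 587 composite.

1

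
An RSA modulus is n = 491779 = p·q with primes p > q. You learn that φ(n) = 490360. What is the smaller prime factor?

φ(n) = (p−1)(q−1) = n − (p+q) + 1, so p + q = 491779 − 490360 + 1 = 1420.
p and q are the roots of t² − 1420t + 491779 = 0.
Discriminant: 1420² − 4·491779 = 2016400 − 1967116 = 49284; √49284 = 222.
q = (1420 − 222)/2 = 599, p = (1420 + 222)/2 = 821.
Check: 599 · 821 = 491779.

599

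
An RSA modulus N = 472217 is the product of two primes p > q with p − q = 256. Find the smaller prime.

571

Since p = q + 256, we have 472217 = q(q + 256), so q² + 256q − 472217 = 0.
Discriminant: 256² + 4·472217 = 65536 + 1888868 = 1954404; √1954404 = 1398.
q = (−256 + 1398)/2 = 571, and p = q + 256 = 827.
Check: 571 · 827 = 472217.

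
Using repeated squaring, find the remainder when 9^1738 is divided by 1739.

9^1 ≡ 9 (mod 1739)
9^2 ≡ 9^2 = 81 ≡ 81 (mod 1739)
9^4 ≡ 81^2 = 6561 ≡ 1344 (mod 1739)
9^8 ≡ 1344^2 = 1806336 ≡ 1254 (mod 1739)
9^16 ≡ 1254^2 = 1572516 ≡ 460 (mod 1739)
9^32 ≡ 460^2 = 211600 ≡ 1181 (mod 1739)
9^64 ≡ 1181^2 = 1394761 ≡ 83 (mod 1739)
9^128 ≡ 83^2 = 6889 ≡ 1672 (mod 1739)
9^256 ≡ 1672^2 = 2795584 ≡ 1011 (mod 1739)
9^512 ≡ 1011^2 = 1022121 ≡ 1328 (mod 1739)
9^1024 ≡ 1328^2 = 1763584 ≡ 238 (mod 1739)
1738 = 1024 + 512 + 128 + 64 + 8 + 2 in binary powers of 2.
So 9^1738 ≡ 238 · 1328 · 1672 · 83 · 1254 · 81 ≡ 638 (mod 1739).
Since 638 ≠ 1, base 9 is a Fermat witness: 1739 is composite.

638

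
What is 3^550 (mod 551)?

35

3^1 ≡ 3 (mod 551)
3^2 ≡ 3^2 = 9 ≡ 9 (mod 551)
3^4 ≡ 9^2 = 81 ≡ 81 (mod 551)
3^8 ≡ 81^2 = 6561 ≡ 500 (mod 551)
3^16 ≡ 500^2 = 250000 ≡ 397 (mod 551)
3^32 ≡ 397^2 = 157609 ≡ 23 (mod 551)
3^64 ≡ 23^2 = 529 ≡ 529 (mod 551)
3^128 ≡ 529^2 = 279841 ≡ 484 (mod 551)
3^256 ≡ 484^2 = 234256 ≡ 81 (mod 551)
3^512 ≡ 81^2 = 6561 ≡ 500 (mod 551)
550 = 512 + 32 + 4 + 2 in binary powers of 2.
So 3^550 ≡ 500 · 23 · 81 · 9 ≡ 35 (mod 551).
Since 35 ≠ 1, base 3 is a Fermat witness: 551 is composite.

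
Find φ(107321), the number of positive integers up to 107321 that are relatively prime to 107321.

98368

Factor: 107321 = 17 · 59 · 107.
φ(107321) = (17−1) · (59−1) · (107−1) = 16 · 58 · 106 = 98368.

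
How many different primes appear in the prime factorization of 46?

46 = 2 · 23
46 = 2 · 23, which has 2 distinct prime factors.

2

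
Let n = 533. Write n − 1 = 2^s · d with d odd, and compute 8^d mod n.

21

533 − 1 = 532 = 2^2 · 133, so d = 133.
8^1 ≡ 8 (mod 533)
8^2 ≡ 8^2 = 64 ≡ 64 (mod 533)
8^4 ≡ 64^2 = 4096 ≡ 365 (mod 533)
8^8 ≡ 365^2 = 133225 ≡ 508 (mod 533)
8^16 ≡ 508^2 = 258064 ≡ 92 (mod 533)
8^32 ≡ 92^2 = 8464 ≡ 469 (mod 533)
8^64 ≡ 469^2 = 219961 ≡ 365 (mod 533)
8^128 ≡ 365^2 = 133225 ≡ 508 (mod 533)
133 = 128 + 4 + 1 in binary powers of 2.
So 8^133 ≡ 508 · 365 · 8 ≡ 21 (mod 533).
Squaring chain: 21 → 441; never reaches −1, so base 8 is a Miller–Rabin witness that 533 is composite.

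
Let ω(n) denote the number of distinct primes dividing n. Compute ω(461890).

6

461890 = 2 · 230945
230945 = 5 · 46189
46189 = 11 · 4199
4199 = 13 · 323
323 = 17 · 19
461890 = 2 · 5 · 11 · 13 · 17 · 19, which has 6 distinct prime factors.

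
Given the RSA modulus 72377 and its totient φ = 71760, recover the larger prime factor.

461

φ(n) = (p−1)(q−1) = n − (p+q) + 1, so p + q = 72377 − 71760 + 1 = 618.
p and q are the roots of t² − 618t + 72377 = 0.
Discriminant: 618² − 4·72377 = 381924 − 289508 = 92416; √92416 = 304.
q = (618 − 304)/2 = 157, p = (618 + 304)/2 = 461.
Check: 157 · 461 = 72377.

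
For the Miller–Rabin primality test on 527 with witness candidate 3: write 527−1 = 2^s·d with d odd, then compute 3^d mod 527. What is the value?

11

527 − 1 = 526 = 2^1 · 263, so d = 263.
3^1 ≡ 3 (mod 527)
3^2 ≡ 3^2 = 9 ≡ 9 (mod 527)
3^4 ≡ 9^2 = 81 ≡ 81 (mod 527)
3^8 ≡ 81^2 = 6561 ≡ 237 (mod 527)
3^16 ≡ 237^2 = 56169 ≡ 307 (mod 527)
3^32 ≡ 307^2 = 94249 ≡ 443 (mod 527)
3^64 ≡ 443^2 = 196249 ≡ 205 (mod 527)
3^128 ≡ 205^2 = 42025 ≡ 392 (mod 527)
3^256 ≡ 392^2 = 153664 ≡ 307 (mod 527)
263 = 256 + 4 + 2 + 1 in binary powers of 2.
So 3^263 ≡ 307 · 81 · 9 · 3 ≡ 11 (mod 527).
Squaring chain: 11; never reaches −1, so base 3 is a Miller–Rabin witness that 527 is composite.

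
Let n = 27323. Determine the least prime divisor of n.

27323 is odd.
Digit sum 17, not divisible by 3.
Ends in 3: not divisible by 5.
7: 27323 = 7·3903 + 2
11: 27323 = 11·2483 + 10
13: 27323 = 13·2101 + 10
17: 27323 = 17·1607 + 4
19: 27323 = 19·1438 + 1
23: 27323 = 23·1187 + 22
29: 27323 = 29·942 + 5
31: 27323 = 31·881 + 12
37: 27323 = 37·738 + 17
41: 27323 = 41·666 + 17
43: 27323 = 43·635 + 18
47: 27323 = 47·581 + 16
53: 27323 = 53·515 + 28
59: 27323 = 59·463 + 6
61: 27323 = 61·447 + 56
67: 27323 = 67·407 + 54
71: 27323 = 71·384 + 59
73: 27323 = 73·374 + 21
79: 27323 = 79·345 + 68
83: 27323 = 83·329 + 16
89: 27323 = 89·307

89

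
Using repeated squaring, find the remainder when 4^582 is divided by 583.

4^1 ≡ 4 (mod 583)
4^2 ≡ 4^2 = 16 ≡ 16 (mod 583)
4^4 ≡ 16^2 = 256 ≡ 256 (mod 583)
4^8 ≡ 256^2 = 65536 ≡ 240 (mod 583)
4^16 ≡ 240^2 = 57600 ≡ 466 (mod 583)
4^32 ≡ 466^2 = 217156 ≡ 280 (mod 583)
4^64 ≡ 280^2 = 78400 ≡ 278 (mod 583)
4^128 ≡ 278^2 = 77284 ≡ 328 (mod 583)
4^256 ≡ 328^2 = 107584 ≡ 312 (mod 583)
4^512 ≡ 312^2 = 97344 ≡ 566 (mod 583)
582 = 512 + 64 + 4 + 2 in binary powers of 2.
So 4^582 ≡ 566 · 278 · 256 · 16 ≡ 236 (mod 583).
Since 236 ≠ 1, base 4 is a Fermat witness: 583 is composite.

236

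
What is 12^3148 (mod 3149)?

2179

12^1 ≡ 12 (mod 3149)
12^2 ≡ 12^2 = 144 ≡ 144 (mod 3149)
12^4 ≡ 144^2 = 20736 ≡ 1842 (mod 3149)
12^8 ≡ 1842^2 = 3392964 ≡ 1491 (mod 3149)
12^16 ≡ 1491^2 = 2223081 ≡ 3036 (mod 3149)
12^32 ≡ 3036^2 = 9217296 ≡ 173 (mod 3149)
12^64 ≡ 173^2 = 29929 ≡ 1588 (mod 3149)
12^128 ≡ 1588^2 = 2521744 ≡ 2544 (mod 3149)
12^256 ≡ 2544^2 = 6471936 ≡ 741 (mod 3149)
12^512 ≡ 741^2 = 549081 ≡ 1155 (mod 3149)
12^1024 ≡ 1155^2 = 1334025 ≡ 1998 (mod 3149)
12^2048 ≡ 1998^2 = 3992004 ≡ 2221 (mod 3149)
3148 = 2048 + 1024 + 64 + 8 + 4 in binary powers of 2.
So 12^3148 ≡ 2221 · 1998 · 1588 · 1491 · 1842 ≡ 2179 (mod 3149).
Since 2179 ≠ 1, base 12 is a Fermat witness: 3149 is composite.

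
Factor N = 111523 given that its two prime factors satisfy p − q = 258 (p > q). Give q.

Since p = q + 258, we have 111523 = q(q + 258), so q² + 258q − 111523 = 0.
Discriminant: 258² + 4·111523 = 66564 + 446092 = 512656; √512656 = 716.
q = (−258 + 716)/2 = 229, and p = q + 258 = 487.
Check: 229 · 487 = 111523.

229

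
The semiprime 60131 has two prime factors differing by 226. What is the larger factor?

383

Since p = q + 226, we have 60131 = q(q + 226), so q² + 226q − 60131 = 0.
Discriminant: 226² + 4·60131 = 51076 + 240524 = 291600; √291600 = 540.
q = (−226 + 540)/2 = 157, and p = q + 226 = 383.
Check: 157 · 383 = 60131.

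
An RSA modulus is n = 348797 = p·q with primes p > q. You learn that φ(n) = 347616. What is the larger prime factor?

613

φ(n) = (p−1)(q−1) = n − (p+q) + 1, so p + q = 348797 − 347616 + 1 = 1182.
p and q are the roots of t² − 1182t + 348797 = 0.
Discriminant: 1182² − 4·348797 = 1397124 − 1395188 = 1936; √1936 = 44.
q = (1182 − 44)/2 = 569, p = (1182 + 44)/2 = 613.
Check: 569 · 613 = 348797.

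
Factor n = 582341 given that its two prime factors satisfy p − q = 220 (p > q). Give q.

661

Since p = q + 220, we have 582341 = q(q + 220), so q² + 220q − 582341 = 0.
Discriminant: 220² + 4·582341 = 48400 + 2329364 = 2377764; √2377764 = 1542.
q = (−220 + 1542)/2 = 661, and p = q + 220 = 881.
Check: 661 · 881 = 582341.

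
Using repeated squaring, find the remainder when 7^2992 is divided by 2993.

7^1 ≡ 7 (mod 2993)
7^2 ≡ 7^2 = 49 ≡ 49 (mod 2993)
7^4 ≡ 49^2 = 2401 ≡ 2401 (mod 2993)
7^8 ≡ 2401^2 = 5764801 ≡ 283 (mod 2993)
7^16 ≡ 283^2 = 80089 ≡ 2271 (mod 2993)
7^32 ≡ 2271^2 = 5157441 ≡ 502 (mod 2993)
7^64 ≡ 502^2 = 252004 ≡ 592 (mod 2993)
7^128 ≡ 592^2 = 350464 ≡ 283 (mod 2993)
7^256 ≡ 283^2 = 80089 ≡ 2271 (mod 2993)
7^512 ≡ 2271^2 = 5157441 ≡ 502 (mod 2993)
7^1024 ≡ 502^2 = 252004 ≡ 592 (mod 2993)
7^2048 ≡ 592^2 = 350464 ≡ 283 (mod 2993)
2992 = 2048 + 512 + 256 + 128 + 32 + 16 in binary powers of 2.
So 7^2992 ≡ 283 · 502 · 2271 · 283 · 502 · 2271 ≡ 1322 (mod 2993).
Since 1322 ≠ 1, base 7 is a Fermat witness: 2993 is composite.

1322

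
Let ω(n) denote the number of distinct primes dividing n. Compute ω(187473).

5

187473 = 3 · 62491
62491 = 11 · 5681
5681 = 13 · 437
437 = 19 · 23
187473 = 3 · 11 · 13 · 19 · 23, which has 5 distinct prime factors.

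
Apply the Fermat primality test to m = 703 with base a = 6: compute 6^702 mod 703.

628

6^1 ≡ 6 (mod 703)
6^2 ≡ 6^2 = 36 ≡ 36 (mod 703)
6^4 ≡ 36^2 = 1296 ≡ 593 (mod 703)
6^8 ≡ 593^2 = 351649 ≡ 149 (mod 703)
6^16 ≡ 149^2 = 22201 ≡ 408 (mod 703)
6^32 ≡ 408^2 = 166464 ≡ 556 (mod 703)
6^64 ≡ 556^2 = 309136 ≡ 519 (mod 703)
6^128 ≡ 519^2 = 269361 ≡ 112 (mod 703)
6^256 ≡ 112^2 = 12544 ≡ 593 (mod 703)
6^512 ≡ 593^2 = 351649 ≡ 149 (mod 703)
702 = 512 + 128 + 32 + 16 + 8 + 4 + 2 in binary powers of 2.
So 6^702 ≡ 149 · 112 · 556 · 408 · 149 · 593 · 36 ≡ 628 (mod 703).
Since 628 ≠ 1, base 6 is a Fermat witness: 703 is composite.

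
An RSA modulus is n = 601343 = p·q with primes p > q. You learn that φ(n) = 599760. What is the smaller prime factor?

φ(n) = (p−1)(q−1) = n − (p+q) + 1, so p + q = 601343 − 599760 + 1 = 1584.
p and q are the roots of t² − 1584t + 601343 = 0.
Discriminant: 1584² − 4·601343 = 2509056 − 2405372 = 103684; √103684 = 322.
q = (1584 − 322)/2 = 631, p = (1584 + 322)/2 = 953.
Check: 631 · 953 = 601343.

631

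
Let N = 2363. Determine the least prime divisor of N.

2363 is odd.
Digit sum 14, not divisible by 3.
Ends in 3: not divisible by 5.
7: 2363 = 7·337 + 4
11: 2363 = 11·214 + 9
13: 2363 = 13·181 + 10
17: 2363 = 17·139

17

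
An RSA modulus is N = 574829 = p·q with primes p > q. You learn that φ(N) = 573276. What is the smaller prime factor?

φ(n) = (p−1)(q−1) = n − (p+q) + 1, so p + q = 574829 − 573276 + 1 = 1554.
p and q are the roots of t² − 1554t + 574829 = 0.
Discriminant: 1554² − 4·574829 = 2414916 − 2299316 = 115600; √115600 = 340.
q = (1554 − 340)/2 = 607, p = (1554 + 340)/2 = 947.
Check: 607 · 947 = 574829.

607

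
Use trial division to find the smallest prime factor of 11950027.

11950027 is odd.
Digit sum 25, not divisible by 3.
Ends in 7: not divisible by 5.
7: 11950027 = 7·1707146 + 5
11: 11950027 = 11·1086366 + 1
13: 11950027 = 13·919232 + 11
17: 11950027 = 17·702942 + 13
19: 11950027 = 19·628948 + 15
23: 11950027 = 23·519566 + 9
29: 11950027 = 29·412069 + 26
31: 11950027 = 31·385484 + 23
37: 11950027 = 37·322973 + 26
41: 11950027 = 41·291464 + 3
43: 11950027 = 43·277907 + 26
47: 11950027 = 47·254255 + 42
53: 11950027 = 53·225472 + 11
59: 11950027 = 59·202542 + 49
61: 11950027 = 61·195902 + 5
67: 11950027 = 67·178358 + 41
71: 11950027 = 71·168310 + 17
73: 11950027 = 73·163699

73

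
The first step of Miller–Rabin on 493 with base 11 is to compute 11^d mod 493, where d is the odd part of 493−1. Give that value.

97

493 − 1 = 492 = 2^2 · 123, so d = 123.
11^1 ≡ 11 (mod 493)
11^2 ≡ 11^2 = 121 ≡ 121 (mod 493)
11^4 ≡ 121^2 = 14641 ≡ 344 (mod 493)
11^8 ≡ 344^2 = 118336 ≡ 16 (mod 493)
11^16 ≡ 16^2 = 256 ≡ 256 (mod 493)
11^32 ≡ 256^2 = 65536 ≡ 460 (mod 493)
11^64 ≡ 460^2 = 211600 ≡ 103 (mod 493)
123 = 64 + 32 + 16 + 8 + 2 + 1 in binary powers of 2.
So 11^123 ≡ 103 · 460 · 256 · 16 · 121 · 11 ≡ 97 (mod 493).
Squaring chain: 97 → 42; never reaches −1, so base 11 is a Miller–Rabin witness that 493 is composite.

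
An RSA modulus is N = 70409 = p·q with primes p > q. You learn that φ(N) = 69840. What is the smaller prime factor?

181

φ(n) = (p−1)(q−1) = n − (p+q) + 1, so p + q = 70409 − 69840 + 1 = 570.
p and q are the roots of t² − 570t + 70409 = 0.
Discriminant: 570² − 4·70409 = 324900 − 281636 = 43264; √43264 = 208.
q = (570 − 208)/2 = 181, p = (570 + 208)/2 = 389.
Check: 181 · 389 = 70409.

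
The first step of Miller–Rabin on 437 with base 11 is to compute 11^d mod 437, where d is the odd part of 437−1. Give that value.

437 − 1 = 436 = 2^2 · 109, so d = 109.
11^1 ≡ 11 (mod 437)
11^2 ≡ 11^2 = 121 ≡ 121 (mod 437)
11^4 ≡ 121^2 = 14641 ≡ 220 (mod 437)
11^8 ≡ 220^2 = 48400 ≡ 330 (mod 437)
11^16 ≡ 330^2 = 108900 ≡ 87 (mod 437)
11^32 ≡ 87^2 = 7569 ≡ 140 (mod 437)
11^64 ≡ 140^2 = 19600 ≡ 372 (mod 437)
109 = 64 + 32 + 8 + 4 + 1 in binary powers of 2.
So 11^109 ≡ 372 · 140 · 330 · 220 · 11 ≡ 182 (mod 437).
Squaring chain: 182 → 349; never reaches −1, so base 11 is a Miller–Rabin witness that 437 is composite.

182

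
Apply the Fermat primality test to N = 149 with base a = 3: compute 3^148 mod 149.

1

3^1 ≡ 3 (mod 149)
3^2 ≡ 3^2 = 9 ≡ 9 (mod 149)
3^4 ≡ 9^2 = 81 ≡ 81 (mod 149)
3^8 ≡ 81^2 = 6561 ≡ 5 (mod 149)
3^16 ≡ 5^2 = 25 ≡ 25 (mod 149)
3^32 ≡ 25^2 = 625 ≡ 29 (mod 149)
3^64 ≡ 29^2 = 841 ≡ 96 (mod 149)
3^128 ≡ 96^2 = 9216 ≡ 127 (mod 149)
148 = 128 + 16 + 4 in binary powers of 2.
So 3^148 ≡ 127 · 25 · 81 ≡ 1 (mod 149).
Since the result is 1, base 3 gives no evidence that 149 is composite.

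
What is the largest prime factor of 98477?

98477 = 19 · 5183
5183 = 71 · 73
73 is prime.
So 98477 = 19 · 71 · 73; the largest prime factor is 73.

73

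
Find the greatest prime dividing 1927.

47

1927 = 41 · 47
47 is prime.
So 1927 = 41 · 47; the largest prime factor is 47.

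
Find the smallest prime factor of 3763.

53

3763 is odd.
Digit sum 19, not divisible by 3.
Ends in 3: not divisible by 5.
7: 3763 = 7·537 + 4
11: 3763 = 11·342 + 1
13: 3763 = 13·289 + 6
17: 3763 = 17·221 + 6
19: 3763 = 19·198 + 1
23: 3763 = 23·163 + 14
29: 3763 = 29·129 + 22
31: 3763 = 31·121 + 12
37: 3763 = 37·101 + 26
41: 3763 = 41·91 + 32
43: 3763 = 43·87 + 22
47: 3763 = 47·80 + 3
53: 3763 = 53·71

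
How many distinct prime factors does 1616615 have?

6

1616615 = 5 · 323323
323323 = 7 · 46189
46189 = 11 · 4199
4199 = 13 · 323
323 = 17 · 19
1616615 = 5 · 7 · 11 · 13 · 17 · 19, which has 6 distinct prime factors.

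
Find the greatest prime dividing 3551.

67

3551 = 53 · 67
67 is prime.
So 3551 = 53 · 67; the largest prime factor is 67.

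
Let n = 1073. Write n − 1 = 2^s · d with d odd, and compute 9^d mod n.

863

1073 − 1 = 1072 = 2^4 · 67, so d = 67.
9^1 ≡ 9 (mod 1073)
9^2 ≡ 9^2 = 81 ≡ 81 (mod 1073)
9^4 ≡ 81^2 = 6561 ≡ 123 (mod 1073)
9^8 ≡ 123^2 = 15129 ≡ 107 (mod 1073)
9^16 ≡ 107^2 = 11449 ≡ 719 (mod 1073)
9^32 ≡ 719^2 = 516961 ≡ 848 (mod 1073)
9^64 ≡ 848^2 = 719104 ≡ 194 (mod 1073)
67 = 64 + 2 + 1 in binary powers of 2.
So 9^67 ≡ 194 · 81 · 9 ≡ 863 (mod 1073).
Squaring chain: 863 → 107 → 719 → 848; never reaches −1, so base 9 is a Miller–Rabin witness that 1073 is composite.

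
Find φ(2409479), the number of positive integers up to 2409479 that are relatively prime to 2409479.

Factor: 2409479 = 103 · 149 · 157.
φ(2409479) = (103−1) · (149−1) · (157−1) = 102 · 148 · 156 = 2354976.

2354976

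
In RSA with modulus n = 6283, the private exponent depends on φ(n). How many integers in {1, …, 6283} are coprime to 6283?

Factor: 6283 = 61 · 103.
φ(6283) = (61−1) · (103−1) = 60 · 102 = 6120.

6120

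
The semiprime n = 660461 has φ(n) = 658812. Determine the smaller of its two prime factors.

φ(n) = (p−1)(q−1) = n − (p+q) + 1, so p + q = 660461 − 658812 + 1 = 1650.
p and q are the roots of t² − 1650t + 660461 = 0.
Discriminant: 1650² − 4·660461 = 2722500 − 2641844 = 80656; √80656 = 284.
q = (1650 − 284)/2 = 683, p = (1650 + 284)/2 = 967.
Check: 683 · 967 = 660461.

683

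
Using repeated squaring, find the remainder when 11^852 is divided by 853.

11^1 ≡ 11 (mod 853)
11^2 ≡ 11^2 = 121 ≡ 121 (mod 853)
11^4 ≡ 121^2 = 14641 ≡ 140 (mod 853)
11^8 ≡ 140^2 = 19600 ≡ 834 (mod 853)
11^16 ≡ 834^2 = 695556 ≡ 361 (mod 853)
11^32 ≡ 361^2 = 130321 ≡ 665 (mod 853)
11^64 ≡ 665^2 = 442225 ≡ 371 (mod 853)
11^128 ≡ 371^2 = 137641 ≡ 308 (mod 853)
11^256 ≡ 308^2 = 94864 ≡ 181 (mod 853)
11^512 ≡ 181^2 = 32761 ≡ 347 (mod 853)
852 = 512 + 256 + 64 + 16 + 4 in binary powers of 2.
So 11^852 ≡ 347 · 181 · 371 · 361 · 140 ≡ 1 (mod 853).
Since the result is 1, base 11 gives no evidence that 853 is composite.

1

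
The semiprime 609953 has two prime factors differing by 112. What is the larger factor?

839

Since p = q + 112, we have 609953 = q(q + 112), so q² + 112q − 609953 = 0.
Discriminant: 112² + 4·609953 = 12544 + 2439812 = 2452356; √2452356 = 1566.
q = (−112 + 1566)/2 = 727, and p = q + 112 = 839.
Check: 727 · 839 = 609953.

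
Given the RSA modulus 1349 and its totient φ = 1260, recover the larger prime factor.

φ(n) = (p−1)(q−1) = n − (p+q) + 1, so p + q = 1349 − 1260 + 1 = 90.
p and q are the roots of t² − 90t + 1349 = 0.
Discriminant: 90² − 4·1349 = 8100 − 5396 = 2704; √2704 = 52.
q = (90 − 52)/2 = 19, p = (90 + 52)/2 = 71.
Check: 19 · 71 = 1349.

71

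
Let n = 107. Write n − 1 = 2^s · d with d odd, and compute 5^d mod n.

106

107 − 1 = 106 = 2^1 · 53, so d = 53.
5^1 ≡ 5 (mod 107)
5^2 ≡ 5^2 = 25 ≡ 25 (mod 107)
5^4 ≡ 25^2 = 625 ≡ 90 (mod 107)
5^8 ≡ 90^2 = 8100 ≡ 75 (mod 107)
5^16 ≡ 75^2 = 5625 ≡ 61 (mod 107)
5^32 ≡ 61^2 = 3721 ≡ 83 (mod 107)
53 = 32 + 16 + 4 + 1 in binary powers of 2.
So 5^53 ≡ 83 · 61 · 90 · 5 ≡ 106 (mod 107).
Since 5^d ≡ 106 (mod 107), base 5 does not prove 107 composite.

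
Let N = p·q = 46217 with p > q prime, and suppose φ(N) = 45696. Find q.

113

φ(n) = (p−1)(q−1) = n − (p+q) + 1, so p + q = 46217 − 45696 + 1 = 522.
p and q are the roots of t² − 522t + 46217 = 0.
Discriminant: 522² − 4·46217 = 272484 − 184868 = 87616; √87616 = 296.
q = (522 − 296)/2 = 113, p = (522 + 296)/2 = 409.
Check: 113 · 409 = 46217.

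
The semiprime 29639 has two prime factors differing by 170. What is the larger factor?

277

Since p = q + 170, we have 29639 = q(q + 170), so q² + 170q − 29639 = 0.
Discriminant: 170² + 4·29639 = 28900 + 118556 = 147456; √147456 = 384.
q = (−170 + 384)/2 = 107, and p = q + 170 = 277.
Check: 107 · 277 = 29639.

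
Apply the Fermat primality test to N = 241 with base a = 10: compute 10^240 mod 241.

1

10^1 ≡ 10 (mod 241)
10^2 ≡ 10^2 = 100 ≡ 100 (mod 241)
10^4 ≡ 100^2 = 10000 ≡ 119 (mod 241)
10^8 ≡ 119^2 = 14161 ≡ 183 (mod 241)
10^16 ≡ 183^2 = 33489 ≡ 231 (mod 241)
10^32 ≡ 231^2 = 53361 ≡ 100 (mod 241)
10^64 ≡ 100^2 = 10000 ≡ 119 (mod 241)
10^128 ≡ 119^2 = 14161 ≡ 183 (mod 241)
240 = 128 + 64 + 32 + 16 in binary powers of 2.
So 10^240 ≡ 183 · 119 · 100 · 231 ≡ 1 (mod 241).
Since the result is 1, base 10 gives no evidence that 241 is composite.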